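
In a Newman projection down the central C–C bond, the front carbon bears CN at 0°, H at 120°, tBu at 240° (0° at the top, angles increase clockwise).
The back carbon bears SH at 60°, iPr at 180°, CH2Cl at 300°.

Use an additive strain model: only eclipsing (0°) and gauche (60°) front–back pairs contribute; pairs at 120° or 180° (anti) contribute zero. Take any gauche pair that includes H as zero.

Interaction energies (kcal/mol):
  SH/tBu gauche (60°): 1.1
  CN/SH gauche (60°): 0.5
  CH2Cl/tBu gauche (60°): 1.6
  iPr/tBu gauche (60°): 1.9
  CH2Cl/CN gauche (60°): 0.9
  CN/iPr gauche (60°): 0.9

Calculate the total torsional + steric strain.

4.9 kcal/mol

This conformer (staggered): CN–SH gauche, CN–CH2Cl gauche, tBu–iPr gauche, tBu–CH2Cl gauche; 0.5 + 0.9 + 1.9 + 1.6 = 4.9 kcal/mol.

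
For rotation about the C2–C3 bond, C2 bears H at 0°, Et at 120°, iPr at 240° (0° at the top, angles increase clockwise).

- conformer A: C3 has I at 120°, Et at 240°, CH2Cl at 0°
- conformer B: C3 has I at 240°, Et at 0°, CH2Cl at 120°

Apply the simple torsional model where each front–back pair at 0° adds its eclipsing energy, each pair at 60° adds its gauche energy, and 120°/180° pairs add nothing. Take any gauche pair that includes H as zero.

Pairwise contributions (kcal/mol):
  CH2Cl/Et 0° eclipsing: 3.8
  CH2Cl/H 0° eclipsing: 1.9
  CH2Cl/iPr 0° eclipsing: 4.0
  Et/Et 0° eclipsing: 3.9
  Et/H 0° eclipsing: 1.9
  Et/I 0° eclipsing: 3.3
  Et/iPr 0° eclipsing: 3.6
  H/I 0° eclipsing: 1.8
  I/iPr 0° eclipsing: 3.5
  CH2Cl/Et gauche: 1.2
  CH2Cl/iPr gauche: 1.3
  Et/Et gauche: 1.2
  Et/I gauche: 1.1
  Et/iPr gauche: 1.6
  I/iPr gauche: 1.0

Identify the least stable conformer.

A (eclipsed): H–CH2Cl eclipsed, Et–I eclipsed, iPr–Et eclipsed; 1.9 + 3.3 + 3.6 = 8.8 kcal/mol.
B (eclipsed): H–Et eclipsed, Et–CH2Cl eclipsed, iPr–I eclipsed; 1.9 + 3.8 + 3.5 = 9.2 kcal/mol.
B has the highest total (9.2 kcal/mol).

B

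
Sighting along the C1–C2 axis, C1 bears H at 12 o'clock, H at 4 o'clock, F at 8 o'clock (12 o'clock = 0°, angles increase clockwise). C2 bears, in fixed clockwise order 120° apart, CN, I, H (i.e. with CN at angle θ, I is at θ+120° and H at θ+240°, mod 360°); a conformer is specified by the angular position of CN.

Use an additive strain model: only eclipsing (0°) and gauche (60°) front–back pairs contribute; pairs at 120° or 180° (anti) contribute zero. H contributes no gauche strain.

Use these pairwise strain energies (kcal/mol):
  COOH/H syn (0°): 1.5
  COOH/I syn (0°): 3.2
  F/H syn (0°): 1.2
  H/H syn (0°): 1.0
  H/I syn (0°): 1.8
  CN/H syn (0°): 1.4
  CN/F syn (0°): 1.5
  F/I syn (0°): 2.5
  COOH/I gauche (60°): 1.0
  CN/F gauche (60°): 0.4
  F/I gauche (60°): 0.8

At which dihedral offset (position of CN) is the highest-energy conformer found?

120°

CN at 0° is eclipsed. H at 0° is eclipsed with CN at 0° (1.4); H at 120° is eclipsed with I at 120° (1.8); F at 240° is eclipsed with H at 240° (1.2). Total 4.4 kcal/mol.
CN at 60° is staggered. F at 240° is gauche with I at 180° (0.8). Total 0.8 kcal/mol.
CN at 120° is eclipsed. H at 0° is eclipsed with H at 0° (1.0); H at 120° is eclipsed with CN at 120° (1.4); F at 240° is eclipsed with I at 240° (2.5). Total 4.9 kcal/mol.
CN at 180° is staggered. F at 240° is gauche with CN at 180° (0.4); F at 240° is gauche with I at 300° (0.8). Total 1.2 kcal/mol.
CN at 240° is eclipsed. H at 0° is eclipsed with I at 0° (1.8); H at 120° is eclipsed with H at 120° (1.0); F at 240° is eclipsed with CN at 240° (1.5). Total 4.3 kcal/mol.
CN at 300° is staggered. F at 240° is gauche with CN at 300° (0.4). Total 0.4 kcal/mol.
The maximum (4.9 kcal/mol) occurs with CN at 120°.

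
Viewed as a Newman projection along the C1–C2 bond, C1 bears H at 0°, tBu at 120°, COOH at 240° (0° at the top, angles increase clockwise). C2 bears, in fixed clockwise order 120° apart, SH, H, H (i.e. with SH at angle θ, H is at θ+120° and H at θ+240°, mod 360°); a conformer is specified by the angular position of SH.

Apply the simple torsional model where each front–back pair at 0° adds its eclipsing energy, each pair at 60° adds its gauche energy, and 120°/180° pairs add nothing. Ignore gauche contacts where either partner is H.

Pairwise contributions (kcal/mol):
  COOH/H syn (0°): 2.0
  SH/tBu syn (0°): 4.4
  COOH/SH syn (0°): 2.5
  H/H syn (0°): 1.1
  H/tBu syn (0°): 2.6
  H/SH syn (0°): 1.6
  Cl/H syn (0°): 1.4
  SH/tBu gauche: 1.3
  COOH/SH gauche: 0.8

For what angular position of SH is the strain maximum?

SH at 0° (eclipsed): H–SH eclipsed, tBu–H eclipsed, COOH–H eclipsed; 1.6 + 2.6 + 2.0 = 6.2 kcal/mol.
SH at 60° (staggered): tBu–SH gauche; 1.3 = 1.3 kcal/mol.
SH at 120° (eclipsed): H–H eclipsed, tBu–SH eclipsed, COOH–H eclipsed; 1.1 + 4.4 + 2.0 = 7.5 kcal/mol.
SH at 180° (staggered): tBu–SH gauche, COOH–SH gauche; 1.3 + 0.8 = 2.1 kcal/mol.
SH at 240° (eclipsed): H–H eclipsed, tBu–H eclipsed, COOH–SH eclipsed; 1.1 + 2.6 + 2.5 = 6.2 kcal/mol.
SH at 300° (staggered): COOH–SH gauche; 0.8 = 0.8 kcal/mol.
The maximum (7.5 kcal/mol) occurs with SH at 120°.

120°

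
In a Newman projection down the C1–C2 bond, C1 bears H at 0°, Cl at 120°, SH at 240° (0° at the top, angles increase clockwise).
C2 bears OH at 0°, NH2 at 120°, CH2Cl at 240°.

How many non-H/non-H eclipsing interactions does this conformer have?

Non-H eclipsing pairs: Cl(120°)/NH2(120°); SH(240°)/CH2Cl(240°) — 2 interactions.

2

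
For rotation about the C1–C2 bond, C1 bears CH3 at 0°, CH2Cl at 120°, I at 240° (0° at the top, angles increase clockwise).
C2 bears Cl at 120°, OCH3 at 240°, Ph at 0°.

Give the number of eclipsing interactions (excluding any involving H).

Non-H eclipsing pairs: CH3(0°)/Ph(0°); CH2Cl(120°)/Cl(120°); I(240°)/OCH3(240°) — 3 interactions.

3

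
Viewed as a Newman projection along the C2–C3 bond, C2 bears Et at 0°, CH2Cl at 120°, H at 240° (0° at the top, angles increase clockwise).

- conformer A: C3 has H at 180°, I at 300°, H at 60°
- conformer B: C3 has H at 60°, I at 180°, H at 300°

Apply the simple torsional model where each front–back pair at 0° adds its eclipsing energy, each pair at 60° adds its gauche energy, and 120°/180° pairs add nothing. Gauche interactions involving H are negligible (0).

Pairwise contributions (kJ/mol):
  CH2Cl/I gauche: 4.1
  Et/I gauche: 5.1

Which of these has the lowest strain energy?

A is staggered. Et at 0° is gauche with I at 300° (5.1). Total 5.1 kJ/mol.
B is staggered. CH2Cl at 120° is gauche with I at 180° (4.1). Total 4.1 kJ/mol.
B has the lowest total (4.1 kJ/mol).

B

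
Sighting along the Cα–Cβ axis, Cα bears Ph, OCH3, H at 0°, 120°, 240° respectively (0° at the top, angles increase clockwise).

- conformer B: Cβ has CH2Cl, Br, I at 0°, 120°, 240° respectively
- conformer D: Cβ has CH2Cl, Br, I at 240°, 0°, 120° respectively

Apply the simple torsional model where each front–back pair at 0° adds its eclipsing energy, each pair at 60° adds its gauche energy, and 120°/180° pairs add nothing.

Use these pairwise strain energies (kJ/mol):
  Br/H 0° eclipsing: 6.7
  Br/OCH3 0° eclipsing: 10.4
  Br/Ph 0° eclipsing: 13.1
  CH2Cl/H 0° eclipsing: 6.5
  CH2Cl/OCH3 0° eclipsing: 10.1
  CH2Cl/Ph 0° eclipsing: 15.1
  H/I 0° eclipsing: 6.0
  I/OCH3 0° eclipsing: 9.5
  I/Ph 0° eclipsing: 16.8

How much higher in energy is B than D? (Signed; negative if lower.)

B (eclipsed): Ph–CH2Cl eclipsed, OCH3–Br eclipsed, H–I eclipsed; 15.1 + 10.4 + 6.0 = 31.5 kJ/mol.
D (eclipsed): Ph–Br eclipsed, OCH3–I eclipsed, H–CH2Cl eclipsed; 13.1 + 9.5 + 6.5 = 29.1 kJ/mol.
E(B) − E(D) = 31.5 − 29.1 = +2.4 kJ/mol.

+2.4 kJ/mol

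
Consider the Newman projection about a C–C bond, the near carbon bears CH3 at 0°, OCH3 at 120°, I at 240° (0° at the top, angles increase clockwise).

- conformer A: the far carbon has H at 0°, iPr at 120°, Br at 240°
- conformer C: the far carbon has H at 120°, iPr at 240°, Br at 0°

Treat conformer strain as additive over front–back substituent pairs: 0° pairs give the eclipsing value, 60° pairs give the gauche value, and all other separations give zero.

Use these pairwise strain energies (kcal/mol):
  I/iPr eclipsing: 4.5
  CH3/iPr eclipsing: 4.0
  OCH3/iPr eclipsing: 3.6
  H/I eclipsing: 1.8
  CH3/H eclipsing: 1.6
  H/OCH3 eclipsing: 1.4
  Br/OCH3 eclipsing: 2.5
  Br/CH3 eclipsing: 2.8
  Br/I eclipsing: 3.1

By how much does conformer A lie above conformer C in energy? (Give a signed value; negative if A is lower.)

-0.4 kcal/mol

A (eclipsed): CH3(0°)/H(0°) eclipsed 1.6; OCH3(120°)/iPr(120°) eclipsed 3.6; I(240°)/Br(240°) eclipsed 3.1 → 8.3 kcal/mol.
C (eclipsed): CH3(0°)/Br(0°) eclipsed 2.8; OCH3(120°)/H(120°) eclipsed 1.4; I(240°)/iPr(240°) eclipsed 4.5 → 8.7 kcal/mol.
E(A) − E(C) = 8.3 − 8.7 = -0.4 kcal/mol.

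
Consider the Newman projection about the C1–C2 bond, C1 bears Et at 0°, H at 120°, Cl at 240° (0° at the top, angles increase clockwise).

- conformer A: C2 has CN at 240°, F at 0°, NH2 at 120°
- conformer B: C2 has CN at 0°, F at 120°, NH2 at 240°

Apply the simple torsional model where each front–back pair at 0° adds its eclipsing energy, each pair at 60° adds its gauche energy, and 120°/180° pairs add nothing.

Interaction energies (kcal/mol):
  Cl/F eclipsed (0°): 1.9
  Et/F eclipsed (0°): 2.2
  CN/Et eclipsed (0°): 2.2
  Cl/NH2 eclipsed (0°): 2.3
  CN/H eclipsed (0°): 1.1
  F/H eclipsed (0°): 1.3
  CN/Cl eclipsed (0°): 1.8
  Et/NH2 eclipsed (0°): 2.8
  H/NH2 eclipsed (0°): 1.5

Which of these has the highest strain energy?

A is eclipsed. Et at 0° is eclipsed with F at 0° (2.2); H at 120° is eclipsed with NH2 at 120° (1.5); Cl at 240° is eclipsed with CN at 240° (1.8). Total 5.5 kcal/mol.
B is eclipsed. Et at 0° is eclipsed with CN at 0° (2.2); H at 120° is eclipsed with F at 120° (1.3); Cl at 240° is eclipsed with NH2 at 240° (2.3). Total 5.8 kcal/mol.
B has the highest total (5.8 kcal/mol).

B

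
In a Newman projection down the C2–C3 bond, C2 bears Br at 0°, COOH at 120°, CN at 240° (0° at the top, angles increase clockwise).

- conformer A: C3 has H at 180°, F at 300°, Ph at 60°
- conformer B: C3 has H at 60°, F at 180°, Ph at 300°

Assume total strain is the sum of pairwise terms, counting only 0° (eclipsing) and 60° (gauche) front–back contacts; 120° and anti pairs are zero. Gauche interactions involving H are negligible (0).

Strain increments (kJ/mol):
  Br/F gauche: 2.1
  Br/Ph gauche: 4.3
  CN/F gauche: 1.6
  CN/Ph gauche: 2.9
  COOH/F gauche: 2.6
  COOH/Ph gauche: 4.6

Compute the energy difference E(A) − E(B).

+1.2 kJ/mol

A (staggered): Br–F gauche, Br–Ph gauche, COOH–Ph gauche, CN–F gauche; 2.1 + 4.3 + 4.6 + 1.6 = 12.6 kJ/mol.
B (staggered): Br–Ph gauche, COOH–F gauche, CN–F gauche, CN–Ph gauche; 4.3 + 2.6 + 1.6 + 2.9 = 11.4 kJ/mol.
E(A) − E(B) = 12.6 − 11.4 = +1.2 kJ/mol.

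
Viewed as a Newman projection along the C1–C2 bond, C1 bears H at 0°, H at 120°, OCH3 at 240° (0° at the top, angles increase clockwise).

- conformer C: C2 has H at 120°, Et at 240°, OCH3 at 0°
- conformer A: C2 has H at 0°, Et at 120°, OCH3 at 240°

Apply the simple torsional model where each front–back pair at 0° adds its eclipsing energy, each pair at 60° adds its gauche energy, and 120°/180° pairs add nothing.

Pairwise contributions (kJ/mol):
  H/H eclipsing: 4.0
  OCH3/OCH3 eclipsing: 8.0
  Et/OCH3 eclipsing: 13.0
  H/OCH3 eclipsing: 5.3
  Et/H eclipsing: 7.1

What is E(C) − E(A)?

C (eclipsed): H(0°)/OCH3(0°) eclipsed 5.3; H(120°)/H(120°) eclipsed 4.0; OCH3(240°)/Et(240°) eclipsed 13.0 → 22.3 kJ/mol.
A (eclipsed): H(0°)/H(0°) eclipsed 4.0; H(120°)/Et(120°) eclipsed 7.1; OCH3(240°)/OCH3(240°) eclipsed 8.0 → 19.1 kJ/mol.
E(C) − E(A) = 22.3 − 19.1 = +3.2 kJ/mol.

+3.2 kJ/mol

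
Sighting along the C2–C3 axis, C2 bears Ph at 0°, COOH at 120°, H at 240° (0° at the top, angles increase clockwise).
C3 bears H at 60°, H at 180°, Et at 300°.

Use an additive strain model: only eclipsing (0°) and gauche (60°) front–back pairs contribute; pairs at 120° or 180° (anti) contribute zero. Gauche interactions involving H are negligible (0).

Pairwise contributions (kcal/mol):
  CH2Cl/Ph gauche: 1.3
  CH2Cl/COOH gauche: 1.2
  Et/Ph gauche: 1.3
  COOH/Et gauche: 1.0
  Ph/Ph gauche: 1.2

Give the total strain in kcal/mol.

This conformer (staggered): Ph(0°)/Et(300°) gauche 1.3 → 1.3 kcal/mol.

1.3 kcal/mol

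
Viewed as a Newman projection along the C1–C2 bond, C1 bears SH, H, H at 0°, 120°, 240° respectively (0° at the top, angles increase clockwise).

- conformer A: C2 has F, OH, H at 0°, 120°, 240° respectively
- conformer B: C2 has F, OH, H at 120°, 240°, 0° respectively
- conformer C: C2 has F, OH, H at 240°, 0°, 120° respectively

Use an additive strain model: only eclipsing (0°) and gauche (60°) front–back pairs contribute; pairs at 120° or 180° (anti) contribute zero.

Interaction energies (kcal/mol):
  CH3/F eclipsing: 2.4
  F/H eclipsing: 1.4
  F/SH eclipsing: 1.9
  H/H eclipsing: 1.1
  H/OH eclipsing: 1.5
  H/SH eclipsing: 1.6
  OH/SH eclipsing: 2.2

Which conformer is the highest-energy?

A (eclipsed): SH–F eclipsed, H–OH eclipsed, H–H eclipsed; 1.9 + 1.5 + 1.1 = 4.5 kcal/mol.
B (eclipsed): SH–H eclipsed, H–F eclipsed, H–OH eclipsed; 1.6 + 1.4 + 1.5 = 4.5 kcal/mol.
C (eclipsed): SH–OH eclipsed, H–H eclipsed, H–F eclipsed; 2.2 + 1.1 + 1.4 = 4.7 kcal/mol.
C has the highest total (4.7 kcal/mol).

C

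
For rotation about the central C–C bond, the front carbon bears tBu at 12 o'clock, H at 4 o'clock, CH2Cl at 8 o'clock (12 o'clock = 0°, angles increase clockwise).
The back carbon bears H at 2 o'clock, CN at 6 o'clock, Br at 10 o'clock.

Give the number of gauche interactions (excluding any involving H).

Non-H gauche pairs: tBu(0°)/Br(300°); CH2Cl(240°)/CN(180°); CH2Cl(240°)/Br(300°) — 3 interactions.

3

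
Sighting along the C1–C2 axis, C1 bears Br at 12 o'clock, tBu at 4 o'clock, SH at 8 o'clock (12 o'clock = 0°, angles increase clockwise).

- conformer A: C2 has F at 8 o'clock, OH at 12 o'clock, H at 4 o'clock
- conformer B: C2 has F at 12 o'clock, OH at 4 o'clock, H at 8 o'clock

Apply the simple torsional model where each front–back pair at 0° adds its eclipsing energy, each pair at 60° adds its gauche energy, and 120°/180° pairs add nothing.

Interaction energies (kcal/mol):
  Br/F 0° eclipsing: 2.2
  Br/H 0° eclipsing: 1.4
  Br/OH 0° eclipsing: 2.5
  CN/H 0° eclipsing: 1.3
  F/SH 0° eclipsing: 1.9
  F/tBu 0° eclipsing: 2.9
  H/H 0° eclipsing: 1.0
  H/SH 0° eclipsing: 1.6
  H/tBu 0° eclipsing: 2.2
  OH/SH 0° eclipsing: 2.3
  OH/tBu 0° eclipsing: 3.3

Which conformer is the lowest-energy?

A

A is eclipsed. Br at 0° is eclipsed with OH at 0° (2.5); tBu at 120° is eclipsed with H at 120° (2.2); SH at 240° is eclipsed with F at 240° (1.9). Total 6.6 kcal/mol.
B is eclipsed. Br at 0° is eclipsed with F at 0° (2.2); tBu at 120° is eclipsed with OH at 120° (3.3); SH at 240° is eclipsed with H at 240° (1.6). Total 7.1 kcal/mol.
A has the lowest total (6.6 kcal/mol).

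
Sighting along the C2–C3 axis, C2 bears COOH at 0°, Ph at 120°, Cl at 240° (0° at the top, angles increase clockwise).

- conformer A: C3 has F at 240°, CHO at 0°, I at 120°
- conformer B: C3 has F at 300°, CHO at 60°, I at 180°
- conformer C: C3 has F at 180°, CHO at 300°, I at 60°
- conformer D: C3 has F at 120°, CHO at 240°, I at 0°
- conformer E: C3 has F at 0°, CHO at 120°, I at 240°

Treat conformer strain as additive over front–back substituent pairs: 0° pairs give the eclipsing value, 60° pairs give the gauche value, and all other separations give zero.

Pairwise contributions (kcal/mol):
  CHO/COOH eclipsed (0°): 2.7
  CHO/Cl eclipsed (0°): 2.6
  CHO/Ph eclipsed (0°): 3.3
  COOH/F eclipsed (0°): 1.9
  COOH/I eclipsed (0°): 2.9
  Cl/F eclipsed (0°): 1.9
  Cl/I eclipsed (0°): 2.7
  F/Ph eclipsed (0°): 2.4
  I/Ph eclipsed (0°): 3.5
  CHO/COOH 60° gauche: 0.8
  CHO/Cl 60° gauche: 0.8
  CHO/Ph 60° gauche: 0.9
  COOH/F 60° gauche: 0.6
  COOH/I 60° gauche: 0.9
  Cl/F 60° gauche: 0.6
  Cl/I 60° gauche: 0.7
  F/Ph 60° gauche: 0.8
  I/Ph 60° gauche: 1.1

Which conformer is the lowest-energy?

A is eclipsed. COOH at 0° is eclipsed with CHO at 0° (2.7); Ph at 120° is eclipsed with I at 120° (3.5); Cl at 240° is eclipsed with F at 240° (1.9). Total 8.1 kcal/mol.
B is staggered. COOH at 0° is gauche with F at 300° (0.6); COOH at 0° is gauche with CHO at 60° (0.8); Ph at 120° is gauche with CHO at 60° (0.9); Ph at 120° is gauche with I at 180° (1.1); Cl at 240° is gauche with F at 300° (0.6); Cl at 240° is gauche with I at 180° (0.7). Total 4.7 kcal/mol.
C is staggered. COOH at 0° is gauche with CHO at 300° (0.8); COOH at 0° is gauche with I at 60° (0.9); Ph at 120° is gauche with F at 180° (0.8); Ph at 120° is gauche with I at 60° (1.1); Cl at 240° is gauche with F at 180° (0.6); Cl at 240° is gauche with CHO at 300° (0.8). Total 5.0 kcal/mol.
D is eclipsed. COOH at 0° is eclipsed with I at 0° (2.9); Ph at 120° is eclipsed with F at 120° (2.4); Cl at 240° is eclipsed with CHO at 240° (2.6). Total 7.9 kcal/mol.
E is eclipsed. COOH at 0° is eclipsed with F at 0° (1.9); Ph at 120° is eclipsed with CHO at 120° (3.3); Cl at 240° is eclipsed with I at 240° (2.7). Total 7.9 kcal/mol.
B has the lowest total (4.7 kcal/mol).

B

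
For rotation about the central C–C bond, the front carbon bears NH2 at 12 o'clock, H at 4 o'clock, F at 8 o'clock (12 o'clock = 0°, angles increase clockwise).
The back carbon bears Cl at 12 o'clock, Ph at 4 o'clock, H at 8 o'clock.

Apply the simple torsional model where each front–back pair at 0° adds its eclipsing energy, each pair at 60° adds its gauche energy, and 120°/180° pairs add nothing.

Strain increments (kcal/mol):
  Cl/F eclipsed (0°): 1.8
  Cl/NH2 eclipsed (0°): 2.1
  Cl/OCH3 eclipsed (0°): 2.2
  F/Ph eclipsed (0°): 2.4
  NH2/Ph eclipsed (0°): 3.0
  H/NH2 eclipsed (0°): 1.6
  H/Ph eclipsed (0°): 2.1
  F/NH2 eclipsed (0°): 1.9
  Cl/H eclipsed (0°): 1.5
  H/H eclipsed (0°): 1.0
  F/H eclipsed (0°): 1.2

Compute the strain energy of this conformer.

5.4 kcal/mol

This conformer (eclipsed): NH2–Cl eclipsed, H–Ph eclipsed, F–H eclipsed; 2.1 + 2.1 + 1.2 = 5.4 kcal/mol.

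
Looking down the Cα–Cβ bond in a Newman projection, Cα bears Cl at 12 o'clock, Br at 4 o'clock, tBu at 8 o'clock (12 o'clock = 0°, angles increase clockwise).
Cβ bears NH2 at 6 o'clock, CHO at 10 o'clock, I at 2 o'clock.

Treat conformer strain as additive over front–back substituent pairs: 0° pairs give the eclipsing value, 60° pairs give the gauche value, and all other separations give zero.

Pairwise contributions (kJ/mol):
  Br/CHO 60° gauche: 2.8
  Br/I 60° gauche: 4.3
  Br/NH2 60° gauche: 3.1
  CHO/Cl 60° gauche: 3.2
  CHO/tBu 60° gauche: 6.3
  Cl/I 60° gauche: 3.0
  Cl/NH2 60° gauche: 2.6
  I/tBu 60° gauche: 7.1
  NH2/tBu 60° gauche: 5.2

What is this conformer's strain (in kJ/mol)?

This conformer is staggered. Cl at 0° is gauche with CHO at 300° (3.2); Cl at 0° is gauche with I at 60° (3.0); Br at 120° is gauche with NH2 at 180° (3.1); Br at 120° is gauche with I at 60° (4.3); tBu at 240° is gauche with NH2 at 180° (5.2); tBu at 240° is gauche with CHO at 300° (6.3). Total 25.1 kJ/mol.

25.1 kJ/mol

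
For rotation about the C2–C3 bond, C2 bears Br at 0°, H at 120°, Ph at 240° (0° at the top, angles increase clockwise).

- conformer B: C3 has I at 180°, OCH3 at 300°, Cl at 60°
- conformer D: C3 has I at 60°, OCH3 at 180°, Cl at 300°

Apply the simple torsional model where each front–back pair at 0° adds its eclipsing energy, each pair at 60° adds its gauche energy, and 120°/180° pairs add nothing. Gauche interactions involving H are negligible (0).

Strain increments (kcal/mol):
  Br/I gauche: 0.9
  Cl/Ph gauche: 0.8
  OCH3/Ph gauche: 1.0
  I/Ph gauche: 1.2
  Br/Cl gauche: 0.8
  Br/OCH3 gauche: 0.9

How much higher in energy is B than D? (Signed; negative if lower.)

B (staggered): Br–OCH3 gauche, Br–Cl gauche, Ph–I gauche, Ph–OCH3 gauche; 0.9 + 0.8 + 1.2 + 1.0 = 3.9 kcal/mol.
D (staggered): Br–I gauche, Br–Cl gauche, Ph–OCH3 gauche, Ph–Cl gauche; 0.9 + 0.8 + 1.0 + 0.8 = 3.5 kcal/mol.
E(B) − E(D) = 3.9 − 3.5 = +0.4 kcal/mol.

+0.4 kcal/mol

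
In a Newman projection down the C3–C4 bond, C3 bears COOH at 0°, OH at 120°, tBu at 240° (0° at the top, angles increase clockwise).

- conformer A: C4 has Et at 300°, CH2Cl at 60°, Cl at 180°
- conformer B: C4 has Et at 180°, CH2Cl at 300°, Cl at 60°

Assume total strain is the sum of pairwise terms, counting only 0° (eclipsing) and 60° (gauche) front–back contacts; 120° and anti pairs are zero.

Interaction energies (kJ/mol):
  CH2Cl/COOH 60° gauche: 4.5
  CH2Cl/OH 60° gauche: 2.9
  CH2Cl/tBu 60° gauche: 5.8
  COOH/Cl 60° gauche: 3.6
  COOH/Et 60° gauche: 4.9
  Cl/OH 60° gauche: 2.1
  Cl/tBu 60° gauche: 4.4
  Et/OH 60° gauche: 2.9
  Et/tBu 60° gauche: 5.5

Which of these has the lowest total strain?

A (staggered): COOH(0°)/Et(300°) gauche 4.9; COOH(0°)/CH2Cl(60°) gauche 4.5; OH(120°)/CH2Cl(60°) gauche 2.9; OH(120°)/Cl(180°) gauche 2.1; tBu(240°)/Et(300°) gauche 5.5; tBu(240°)/Cl(180°) gauche 4.4 → 24.3 kJ/mol.
B (staggered): COOH(0°)/CH2Cl(300°) gauche 4.5; COOH(0°)/Cl(60°) gauche 3.6; OH(120°)/Et(180°) gauche 2.9; OH(120°)/Cl(60°) gauche 2.1; tBu(240°)/Et(180°) gauche 5.5; tBu(240°)/CH2Cl(300°) gauche 5.8 → 24.4 kJ/mol.
A has the lowest total (24.3 kJ/mol).

A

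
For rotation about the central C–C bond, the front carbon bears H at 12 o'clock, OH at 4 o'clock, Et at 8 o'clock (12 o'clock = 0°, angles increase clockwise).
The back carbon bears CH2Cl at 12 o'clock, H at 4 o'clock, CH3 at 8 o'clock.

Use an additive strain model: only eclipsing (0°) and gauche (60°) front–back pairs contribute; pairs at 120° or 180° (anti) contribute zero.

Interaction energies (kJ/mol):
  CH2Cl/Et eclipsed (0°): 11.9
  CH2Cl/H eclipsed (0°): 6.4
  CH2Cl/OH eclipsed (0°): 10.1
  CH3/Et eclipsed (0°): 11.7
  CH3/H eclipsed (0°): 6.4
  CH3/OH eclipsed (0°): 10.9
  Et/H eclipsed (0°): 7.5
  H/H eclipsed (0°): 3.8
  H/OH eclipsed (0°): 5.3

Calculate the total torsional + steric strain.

This conformer is eclipsed. H at 0° is eclipsed with CH2Cl at 0° (6.4); OH at 120° is eclipsed with H at 120° (5.3); Et at 240° is eclipsed with CH3 at 240° (11.7). Total 23.4 kJ/mol.

23.4 kJ/mol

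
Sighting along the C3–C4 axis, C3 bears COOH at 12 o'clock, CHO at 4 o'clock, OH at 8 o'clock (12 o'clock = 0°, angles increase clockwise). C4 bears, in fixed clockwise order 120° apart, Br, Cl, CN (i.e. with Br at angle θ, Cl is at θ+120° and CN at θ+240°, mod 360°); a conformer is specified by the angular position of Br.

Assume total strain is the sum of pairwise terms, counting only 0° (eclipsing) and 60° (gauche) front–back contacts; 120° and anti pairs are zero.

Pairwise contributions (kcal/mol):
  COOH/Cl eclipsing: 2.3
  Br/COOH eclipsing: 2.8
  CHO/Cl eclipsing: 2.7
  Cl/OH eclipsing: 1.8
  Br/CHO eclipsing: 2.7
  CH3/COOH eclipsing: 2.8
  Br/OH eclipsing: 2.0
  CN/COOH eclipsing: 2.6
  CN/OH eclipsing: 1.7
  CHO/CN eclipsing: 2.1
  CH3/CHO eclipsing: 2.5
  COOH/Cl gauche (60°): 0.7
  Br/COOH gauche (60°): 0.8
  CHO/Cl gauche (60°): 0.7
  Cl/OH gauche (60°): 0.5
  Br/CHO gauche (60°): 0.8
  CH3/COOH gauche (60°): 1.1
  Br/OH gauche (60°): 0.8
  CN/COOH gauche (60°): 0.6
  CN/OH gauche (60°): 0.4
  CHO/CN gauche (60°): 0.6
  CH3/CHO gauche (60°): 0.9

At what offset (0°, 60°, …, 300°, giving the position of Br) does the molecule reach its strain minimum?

60°

Br at 0° (eclipsed): COOH(0°)/Br(0°) eclipsed 2.8; CHO(120°)/Cl(120°) eclipsed 2.7; OH(240°)/CN(240°) eclipsed 1.7 → 7.2 kcal/mol.
Br at 60° (staggered): COOH(0°)/Br(60°) gauche 0.8; COOH(0°)/CN(300°) gauche 0.6; CHO(120°)/Br(60°) gauche 0.8; CHO(120°)/Cl(180°) gauche 0.7; OH(240°)/Cl(180°) gauche 0.5; OH(240°)/CN(300°) gauche 0.4 → 3.8 kcal/mol.
Br at 120° (eclipsed): COOH(0°)/CN(0°) eclipsed 2.6; CHO(120°)/Br(120°) eclipsed 2.7; OH(240°)/Cl(240°) eclipsed 1.8 → 7.1 kcal/mol.
Br at 180° (staggered): COOH(0°)/Cl(300°) gauche 0.7; COOH(0°)/CN(60°) gauche 0.6; CHO(120°)/Br(180°) gauche 0.8; CHO(120°)/CN(60°) gauche 0.6; OH(240°)/Br(180°) gauche 0.8; OH(240°)/Cl(300°) gauche 0.5 → 4.0 kcal/mol.
Br at 240° (eclipsed): COOH(0°)/Cl(0°) eclipsed 2.3; CHO(120°)/CN(120°) eclipsed 2.1; OH(240°)/Br(240°) eclipsed 2.0 → 6.4 kcal/mol.
Br at 300° (staggered): COOH(0°)/Br(300°) gauche 0.8; COOH(0°)/Cl(60°) gauche 0.7; CHO(120°)/Cl(60°) gauche 0.7; CHO(120°)/CN(180°) gauche 0.6; OH(240°)/Br(300°) gauche 0.8; OH(240°)/CN(180°) gauche 0.4 → 4.0 kcal/mol.
The minimum (3.8 kcal/mol) occurs with Br at 60°.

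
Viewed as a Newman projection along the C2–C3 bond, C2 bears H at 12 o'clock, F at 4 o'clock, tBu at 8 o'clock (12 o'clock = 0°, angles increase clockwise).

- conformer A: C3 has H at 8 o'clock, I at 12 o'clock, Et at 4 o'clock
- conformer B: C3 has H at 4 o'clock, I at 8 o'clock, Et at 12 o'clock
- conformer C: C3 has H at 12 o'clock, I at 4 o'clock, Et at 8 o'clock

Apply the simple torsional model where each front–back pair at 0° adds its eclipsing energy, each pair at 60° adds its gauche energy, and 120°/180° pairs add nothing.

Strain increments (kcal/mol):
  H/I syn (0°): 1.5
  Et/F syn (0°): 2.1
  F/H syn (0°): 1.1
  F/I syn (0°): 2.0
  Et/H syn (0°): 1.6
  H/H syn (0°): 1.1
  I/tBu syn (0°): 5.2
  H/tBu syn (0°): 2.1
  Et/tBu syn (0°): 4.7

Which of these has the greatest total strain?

A is eclipsed. H at 0° is eclipsed with I at 0° (1.5); F at 120° is eclipsed with Et at 120° (2.1); tBu at 240° is eclipsed with H at 240° (2.1). Total 5.7 kcal/mol.
B is eclipsed. H at 0° is eclipsed with Et at 0° (1.6); F at 120° is eclipsed with H at 120° (1.1); tBu at 240° is eclipsed with I at 240° (5.2). Total 7.9 kcal/mol.
C is eclipsed. H at 0° is eclipsed with H at 0° (1.1); F at 120° is eclipsed with I at 120° (2.0); tBu at 240° is eclipsed with Et at 240° (4.7). Total 7.8 kcal/mol.
B has the highest total (7.9 kcal/mol).

B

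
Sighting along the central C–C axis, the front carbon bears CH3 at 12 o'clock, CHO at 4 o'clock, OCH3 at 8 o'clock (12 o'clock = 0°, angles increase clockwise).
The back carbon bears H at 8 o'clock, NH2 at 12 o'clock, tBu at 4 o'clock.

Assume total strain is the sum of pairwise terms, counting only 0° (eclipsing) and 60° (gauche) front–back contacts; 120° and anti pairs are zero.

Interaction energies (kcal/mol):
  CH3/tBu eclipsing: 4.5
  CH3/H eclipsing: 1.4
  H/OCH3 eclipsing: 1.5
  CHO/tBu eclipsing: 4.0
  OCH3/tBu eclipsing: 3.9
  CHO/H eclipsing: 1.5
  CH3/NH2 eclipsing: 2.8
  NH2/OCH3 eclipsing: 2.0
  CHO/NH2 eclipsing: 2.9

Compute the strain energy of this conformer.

This conformer (eclipsed): CH3(0°)/NH2(0°) eclipsed 2.8; CHO(120°)/tBu(120°) eclipsed 4.0; OCH3(240°)/H(240°) eclipsed 1.5 → 8.3 kcal/mol.

8.3 kcal/mol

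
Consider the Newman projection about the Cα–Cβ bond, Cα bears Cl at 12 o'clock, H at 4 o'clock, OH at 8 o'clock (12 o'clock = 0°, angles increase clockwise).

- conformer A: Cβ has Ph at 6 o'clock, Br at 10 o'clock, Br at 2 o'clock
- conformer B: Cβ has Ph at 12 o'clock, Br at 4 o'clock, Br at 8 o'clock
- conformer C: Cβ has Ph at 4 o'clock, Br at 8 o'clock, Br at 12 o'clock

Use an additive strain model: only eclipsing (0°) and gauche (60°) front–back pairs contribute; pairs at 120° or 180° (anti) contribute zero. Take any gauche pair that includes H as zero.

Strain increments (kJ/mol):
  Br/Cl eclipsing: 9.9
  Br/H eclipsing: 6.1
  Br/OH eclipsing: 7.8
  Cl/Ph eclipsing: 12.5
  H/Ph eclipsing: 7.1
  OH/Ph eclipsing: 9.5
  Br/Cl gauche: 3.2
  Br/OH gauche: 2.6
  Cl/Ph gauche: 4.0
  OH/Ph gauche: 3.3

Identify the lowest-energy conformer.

A (staggered): Cl–Br gauche, Cl–Br gauche, OH–Ph gauche, OH–Br gauche; 3.2 + 3.2 + 3.3 + 2.6 = 12.3 kJ/mol.
B (eclipsed): Cl–Ph eclipsed, H–Br eclipsed, OH–Br eclipsed; 12.5 + 6.1 + 7.8 = 26.4 kJ/mol.
C (eclipsed): Cl–Br eclipsed, H–Ph eclipsed, OH–Br eclipsed; 9.9 + 7.1 + 7.8 = 24.8 kJ/mol.
A has the lowest total (12.3 kJ/mol).

A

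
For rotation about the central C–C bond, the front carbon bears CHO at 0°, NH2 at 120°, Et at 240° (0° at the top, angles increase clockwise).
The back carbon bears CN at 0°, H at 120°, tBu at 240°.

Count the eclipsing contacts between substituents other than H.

Non-H eclipsing pairs: CHO(0°)/CN(0°); Et(240°)/tBu(240°) — 2 interactions.

2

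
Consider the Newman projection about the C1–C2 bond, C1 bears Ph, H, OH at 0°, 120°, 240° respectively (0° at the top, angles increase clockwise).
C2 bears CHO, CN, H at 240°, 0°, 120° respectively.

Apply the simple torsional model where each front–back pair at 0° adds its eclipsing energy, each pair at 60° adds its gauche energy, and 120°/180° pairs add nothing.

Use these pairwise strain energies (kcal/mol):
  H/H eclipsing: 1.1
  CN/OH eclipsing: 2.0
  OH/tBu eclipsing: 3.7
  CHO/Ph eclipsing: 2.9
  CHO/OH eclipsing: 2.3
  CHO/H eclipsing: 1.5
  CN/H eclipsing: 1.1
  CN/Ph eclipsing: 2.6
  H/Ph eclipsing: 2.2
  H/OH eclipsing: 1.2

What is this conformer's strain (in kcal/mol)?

6.0 kcal/mol

This conformer (eclipsed): Ph(0°)/CN(0°) eclipsed 2.6; H(120°)/H(120°) eclipsed 1.1; OH(240°)/CHO(240°) eclipsed 2.3 → 6.0 kcal/mol.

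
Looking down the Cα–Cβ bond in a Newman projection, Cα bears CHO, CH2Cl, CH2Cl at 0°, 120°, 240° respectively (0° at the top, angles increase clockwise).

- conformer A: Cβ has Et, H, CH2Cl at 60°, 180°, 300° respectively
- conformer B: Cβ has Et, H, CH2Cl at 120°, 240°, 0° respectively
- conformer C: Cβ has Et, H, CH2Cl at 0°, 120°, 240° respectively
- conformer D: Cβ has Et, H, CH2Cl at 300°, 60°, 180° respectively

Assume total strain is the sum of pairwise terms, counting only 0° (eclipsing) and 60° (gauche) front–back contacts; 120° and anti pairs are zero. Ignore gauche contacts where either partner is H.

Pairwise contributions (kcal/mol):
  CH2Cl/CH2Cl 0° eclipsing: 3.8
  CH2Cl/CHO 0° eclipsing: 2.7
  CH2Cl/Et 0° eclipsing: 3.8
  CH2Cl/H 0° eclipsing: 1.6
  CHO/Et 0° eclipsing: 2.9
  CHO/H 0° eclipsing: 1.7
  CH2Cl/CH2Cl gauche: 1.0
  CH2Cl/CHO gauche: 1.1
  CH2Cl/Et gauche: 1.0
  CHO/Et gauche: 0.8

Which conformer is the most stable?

A (staggered): CHO–Et gauche, CHO–CH2Cl gauche, CH2Cl–Et gauche, CH2Cl–CH2Cl gauche; 0.8 + 1.1 + 1.0 + 1.0 = 3.9 kcal/mol.
B (eclipsed): CHO–CH2Cl eclipsed, CH2Cl–Et eclipsed, CH2Cl–H eclipsed; 2.7 + 3.8 + 1.6 = 8.1 kcal/mol.
C (eclipsed): CHO–Et eclipsed, CH2Cl–H eclipsed, CH2Cl–CH2Cl eclipsed; 2.9 + 1.6 + 3.8 = 8.3 kcal/mol.
D (staggered): CHO–Et gauche, CH2Cl–CH2Cl gauche, CH2Cl–Et gauche, CH2Cl–CH2Cl gauche; 0.8 + 1.0 + 1.0 + 1.0 = 3.8 kcal/mol.
D has the lowest total (3.8 kcal/mol).

D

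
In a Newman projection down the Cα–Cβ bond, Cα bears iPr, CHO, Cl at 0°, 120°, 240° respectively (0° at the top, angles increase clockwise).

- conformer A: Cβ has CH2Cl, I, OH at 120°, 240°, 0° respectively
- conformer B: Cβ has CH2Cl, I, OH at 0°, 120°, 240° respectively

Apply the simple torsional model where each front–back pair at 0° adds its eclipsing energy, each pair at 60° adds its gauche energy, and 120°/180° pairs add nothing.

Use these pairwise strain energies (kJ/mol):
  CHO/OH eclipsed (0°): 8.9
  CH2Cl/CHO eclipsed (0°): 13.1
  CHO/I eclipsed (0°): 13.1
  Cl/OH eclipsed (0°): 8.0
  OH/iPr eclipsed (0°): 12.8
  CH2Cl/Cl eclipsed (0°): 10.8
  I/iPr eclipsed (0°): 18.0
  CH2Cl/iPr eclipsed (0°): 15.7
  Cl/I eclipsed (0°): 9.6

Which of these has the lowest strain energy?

A (eclipsed): iPr–OH eclipsed, CHO–CH2Cl eclipsed, Cl–I eclipsed; 12.8 + 13.1 + 9.6 = 35.5 kJ/mol.
B (eclipsed): iPr–CH2Cl eclipsed, CHO–I eclipsed, Cl–OH eclipsed; 15.7 + 13.1 + 8.0 = 36.8 kJ/mol.
A has the lowest total (35.5 kJ/mol).

A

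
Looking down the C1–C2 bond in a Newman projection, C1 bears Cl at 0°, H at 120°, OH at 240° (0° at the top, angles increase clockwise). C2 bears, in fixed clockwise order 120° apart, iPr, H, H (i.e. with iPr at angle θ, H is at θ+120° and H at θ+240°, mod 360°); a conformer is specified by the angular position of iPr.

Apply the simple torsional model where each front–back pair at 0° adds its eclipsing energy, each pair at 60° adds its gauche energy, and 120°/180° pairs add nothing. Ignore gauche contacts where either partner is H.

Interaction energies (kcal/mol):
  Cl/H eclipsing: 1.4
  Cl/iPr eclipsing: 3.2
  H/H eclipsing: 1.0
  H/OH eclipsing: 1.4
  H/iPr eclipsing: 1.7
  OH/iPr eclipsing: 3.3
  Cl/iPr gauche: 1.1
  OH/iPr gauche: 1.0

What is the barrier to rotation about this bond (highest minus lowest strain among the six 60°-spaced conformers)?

4.7 kcal/mol

iPr at 0° is eclipsed. Cl at 0° is eclipsed with iPr at 0° (3.2); H at 120° is eclipsed with H at 120° (1.0); OH at 240° is eclipsed with H at 240° (1.4). Total 5.6 kcal/mol.
iPr at 60° is staggered. Cl at 0° is gauche with iPr at 60° (1.1). Total 1.1 kcal/mol.
iPr at 120° is eclipsed. Cl at 0° is eclipsed with H at 0° (1.4); H at 120° is eclipsed with iPr at 120° (1.7); OH at 240° is eclipsed with H at 240° (1.4). Total 4.5 kcal/mol.
iPr at 180° is staggered. OH at 240° is gauche with iPr at 180° (1.0). Total 1.0 kcal/mol.
iPr at 240° is eclipsed. Cl at 0° is eclipsed with H at 0° (1.4); H at 120° is eclipsed with H at 120° (1.0); OH at 240° is eclipsed with iPr at 240° (3.3). Total 5.7 kcal/mol.
iPr at 300° is staggered. Cl at 0° is gauche with iPr at 300° (1.1); OH at 240° is gauche with iPr at 300° (1.0). Total 2.1 kcal/mol.
Max at 240° (5.7 kcal/mol), min at 180° (1.0 kcal/mol); barrier = 4.7 kcal/mol.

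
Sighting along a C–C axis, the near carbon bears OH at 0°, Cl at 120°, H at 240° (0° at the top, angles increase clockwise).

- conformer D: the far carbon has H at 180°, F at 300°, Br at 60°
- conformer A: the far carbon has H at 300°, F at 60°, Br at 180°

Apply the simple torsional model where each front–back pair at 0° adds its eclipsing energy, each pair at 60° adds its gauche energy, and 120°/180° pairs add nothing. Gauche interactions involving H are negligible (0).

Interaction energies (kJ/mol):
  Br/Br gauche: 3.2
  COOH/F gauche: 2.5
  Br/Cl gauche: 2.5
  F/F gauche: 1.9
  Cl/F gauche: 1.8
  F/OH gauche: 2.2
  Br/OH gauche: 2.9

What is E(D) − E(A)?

+1.1 kJ/mol

D is staggered. OH at 0° is gauche with F at 300° (2.2); OH at 0° is gauche with Br at 60° (2.9); Cl at 120° is gauche with Br at 60° (2.5). Total 7.6 kJ/mol.
A is staggered. OH at 0° is gauche with F at 60° (2.2); Cl at 120° is gauche with F at 60° (1.8); Cl at 120° is gauche with Br at 180° (2.5). Total 6.5 kJ/mol.
E(D) − E(A) = 7.6 − 6.5 = +1.1 kJ/mol.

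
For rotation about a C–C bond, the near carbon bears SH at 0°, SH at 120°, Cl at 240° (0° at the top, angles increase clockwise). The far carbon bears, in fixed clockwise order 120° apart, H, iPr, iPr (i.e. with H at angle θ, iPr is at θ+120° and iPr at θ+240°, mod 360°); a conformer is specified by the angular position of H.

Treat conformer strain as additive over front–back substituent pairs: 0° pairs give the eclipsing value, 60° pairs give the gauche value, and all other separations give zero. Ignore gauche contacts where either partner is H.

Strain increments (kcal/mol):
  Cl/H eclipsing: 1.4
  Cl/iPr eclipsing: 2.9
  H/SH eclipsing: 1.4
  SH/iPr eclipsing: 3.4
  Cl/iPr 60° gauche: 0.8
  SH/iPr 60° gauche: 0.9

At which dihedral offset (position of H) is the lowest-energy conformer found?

H at 0° is eclipsed. SH at 0° is eclipsed with H at 0° (1.4); SH at 120° is eclipsed with iPr at 120° (3.4); Cl at 240° is eclipsed with iPr at 240° (2.9). Total 7.7 kcal/mol.
H at 60° is staggered. SH at 0° is gauche with iPr at 300° (0.9); SH at 120° is gauche with iPr at 180° (0.9); Cl at 240° is gauche with iPr at 180° (0.8); Cl at 240° is gauche with iPr at 300° (0.8). Total 3.4 kcal/mol.
H at 120° is eclipsed. SH at 0° is eclipsed with iPr at 0° (3.4); SH at 120° is eclipsed with H at 120° (1.4); Cl at 240° is eclipsed with iPr at 240° (2.9). Total 7.7 kcal/mol.
H at 180° is staggered. SH at 0° is gauche with iPr at 300° (0.9); SH at 0° is gauche with iPr at 60° (0.9); SH at 120° is gauche with iPr at 60° (0.9); Cl at 240° is gauche with iPr at 300° (0.8). Total 3.5 kcal/mol.
H at 240° is eclipsed. SH at 0° is eclipsed with iPr at 0° (3.4); SH at 120° is eclipsed with iPr at 120° (3.4); Cl at 240° is eclipsed with H at 240° (1.4). Total 8.2 kcal/mol.
H at 300° is staggered. SH at 0° is gauche with iPr at 60° (0.9); SH at 120° is gauche with iPr at 60° (0.9); SH at 120° is gauche with iPr at 180° (0.9); Cl at 240° is gauche with iPr at 180° (0.8). Total 3.5 kcal/mol.
The minimum (3.4 kcal/mol) occurs with H at 60°.

60°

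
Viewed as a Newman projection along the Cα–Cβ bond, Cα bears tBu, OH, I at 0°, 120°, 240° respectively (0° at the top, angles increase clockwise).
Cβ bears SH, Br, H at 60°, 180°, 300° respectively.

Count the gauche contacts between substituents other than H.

4

Non-H gauche pairs: tBu(0°)/SH(60°); OH(120°)/SH(60°); OH(120°)/Br(180°); I(240°)/Br(180°) — 4 interactions.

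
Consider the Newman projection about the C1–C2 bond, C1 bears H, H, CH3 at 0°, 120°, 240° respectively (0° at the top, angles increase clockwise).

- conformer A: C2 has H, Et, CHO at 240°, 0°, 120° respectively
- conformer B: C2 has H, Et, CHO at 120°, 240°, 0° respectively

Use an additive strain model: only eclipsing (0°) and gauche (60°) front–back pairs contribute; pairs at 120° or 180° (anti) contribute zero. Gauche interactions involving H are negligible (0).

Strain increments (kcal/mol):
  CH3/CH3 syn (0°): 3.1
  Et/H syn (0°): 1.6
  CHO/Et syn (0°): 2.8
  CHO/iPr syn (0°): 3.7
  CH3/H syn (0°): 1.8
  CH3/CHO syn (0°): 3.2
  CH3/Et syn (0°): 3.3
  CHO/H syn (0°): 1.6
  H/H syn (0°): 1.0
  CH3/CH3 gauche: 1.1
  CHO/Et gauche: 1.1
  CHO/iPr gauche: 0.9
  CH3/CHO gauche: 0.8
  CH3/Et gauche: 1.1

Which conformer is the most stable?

A

A (eclipsed): H(0°)/Et(0°) eclipsed 1.6; H(120°)/CHO(120°) eclipsed 1.6; CH3(240°)/H(240°) eclipsed 1.8 → 5.0 kcal/mol.
B (eclipsed): H(0°)/CHO(0°) eclipsed 1.6; H(120°)/H(120°) eclipsed 1.0; CH3(240°)/Et(240°) eclipsed 3.3 → 5.9 kcal/mol.
A has the lowest total (5.0 kcal/mol).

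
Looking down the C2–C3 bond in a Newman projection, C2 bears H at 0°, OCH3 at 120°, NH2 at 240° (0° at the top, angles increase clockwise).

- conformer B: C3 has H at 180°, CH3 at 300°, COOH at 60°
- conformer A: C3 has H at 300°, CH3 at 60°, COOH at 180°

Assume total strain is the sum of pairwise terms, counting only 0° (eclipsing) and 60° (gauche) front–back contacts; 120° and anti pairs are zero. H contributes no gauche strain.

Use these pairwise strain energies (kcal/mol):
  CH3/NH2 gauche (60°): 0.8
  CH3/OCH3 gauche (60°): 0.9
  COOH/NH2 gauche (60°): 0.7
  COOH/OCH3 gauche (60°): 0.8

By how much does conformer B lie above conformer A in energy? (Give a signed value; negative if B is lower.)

B (staggered): OCH3(120°)/COOH(60°) gauche 0.8; NH2(240°)/CH3(300°) gauche 0.8 → 1.6 kcal/mol.
A (staggered): OCH3(120°)/CH3(60°) gauche 0.9; OCH3(120°)/COOH(180°) gauche 0.8; NH2(240°)/COOH(180°) gauche 0.7 → 2.4 kcal/mol.
E(B) − E(A) = 1.6 − 2.4 = -0.8 kcal/mol.

-0.8 kcal/mol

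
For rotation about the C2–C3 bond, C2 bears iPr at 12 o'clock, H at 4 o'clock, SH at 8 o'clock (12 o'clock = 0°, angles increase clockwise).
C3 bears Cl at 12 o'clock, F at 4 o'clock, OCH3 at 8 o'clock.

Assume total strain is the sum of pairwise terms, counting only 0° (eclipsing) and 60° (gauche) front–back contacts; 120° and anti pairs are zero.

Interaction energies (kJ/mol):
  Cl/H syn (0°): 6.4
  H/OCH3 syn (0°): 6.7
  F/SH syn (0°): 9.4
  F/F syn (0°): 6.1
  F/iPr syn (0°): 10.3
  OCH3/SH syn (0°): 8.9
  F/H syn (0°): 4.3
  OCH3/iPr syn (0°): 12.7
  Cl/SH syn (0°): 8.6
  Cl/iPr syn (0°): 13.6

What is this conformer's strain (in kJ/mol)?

This conformer (eclipsed): iPr–Cl eclipsed, H–F eclipsed, SH–OCH3 eclipsed; 13.6 + 4.3 + 8.9 = 26.8 kJ/mol.

26.8 kJ/mol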